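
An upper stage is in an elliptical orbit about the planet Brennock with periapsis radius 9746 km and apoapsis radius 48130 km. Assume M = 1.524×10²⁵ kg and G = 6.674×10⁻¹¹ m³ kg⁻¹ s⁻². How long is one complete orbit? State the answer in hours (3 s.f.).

T ≈ 8.52 hours

μ = GM = 6.674×10⁻¹¹ × 1.524×10²⁵ = 1.017×10¹⁵ m³/s².
Semi-major axis a = (r_p + r_a)/2 = (9746.0 + 48130)/2 = 28938 km = 2.894×10⁷ m.
By Kepler's third law T = 2π√(a³/μ) = 2π × 4.881×10³ = 3.067×10⁴ s.
= 8.519 hours.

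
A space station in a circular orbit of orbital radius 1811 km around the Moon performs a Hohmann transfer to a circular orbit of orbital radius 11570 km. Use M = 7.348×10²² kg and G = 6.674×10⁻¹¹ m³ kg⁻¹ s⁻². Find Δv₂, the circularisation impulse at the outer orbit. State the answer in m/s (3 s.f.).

μ = GM = 6.674×10⁻¹¹ × 7.348×10²² = 4.904×10¹² m³/s².
r₁ = 1811 km = 1.811×10⁶ m.
r₂ = 11570 km = 1.157×10⁷ m.
Transfer ellipse a_t = (r₁ + r₂)/2 = 6.690×10⁶ m.
At r₁: circular v_c1 = √(μ/r₁) = 1646 m/s; transfer-perilune v_p = √[μ(2/r₁ − 1/a_t)] = 2164 m/s.
At r₂: circular v_c2 = √(μ/r₂) = 651.0 m/s; transfer-apolune v_a = √[μ(2/r₂ − 1/a_t)] = 338.7 m/s.
Δv₂ = v_c2 − v_a = 312.3 m/s.

Δv ≈ 312 m/s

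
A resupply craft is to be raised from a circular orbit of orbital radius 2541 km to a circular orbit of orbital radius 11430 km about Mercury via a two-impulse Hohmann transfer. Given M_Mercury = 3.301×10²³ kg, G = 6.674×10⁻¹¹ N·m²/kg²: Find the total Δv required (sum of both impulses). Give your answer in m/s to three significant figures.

Δv_total ≈ 1370 m/s

μ = GM = 6.674×10⁻¹¹ × 3.301×10²³ = 2.203×10¹³ m³/s².
r₁ = 2541 km = 2.541×10⁶ m.
r₂ = 11430 km = 1.143×10⁷ m.
Transfer ellipse a_t = (r₁ + r₂)/2 = 6.986×10⁶ m.
At r₁: circular v_c1 = √(μ/r₁) = 2945 m/s; transfer-periherm v_p = √[μ(2/r₁ − 1/a_t)] = 3766 m/s.
Δv₁ = v_p − v_c1 = 822.0 m/s.
At r₂: circular v_c2 = √(μ/r₂) = 1388 m/s; transfer-apoherm v_a = √[μ(2/r₂ − 1/a_t)] = 837.3 m/s.
Δv₂ = v_c2 − v_a = 551.0 m/s.
Total Δv = Δv₁ + Δv₂ = 1373 m/s.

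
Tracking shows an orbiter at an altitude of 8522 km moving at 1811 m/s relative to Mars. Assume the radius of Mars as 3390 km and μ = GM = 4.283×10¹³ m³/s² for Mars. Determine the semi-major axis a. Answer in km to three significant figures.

r = 3390 + 8522 = 11912 km = 1.191×10⁷ m.
Vis-viva rearranged: 1/a = 2/r − v²/μ = 1.679×10⁻⁷ − 7.658×10⁻⁸ = 9.132×10⁻⁸ m⁻¹.
a = 1.095×10⁷ m = 10950 km.

a ≈ 11000 km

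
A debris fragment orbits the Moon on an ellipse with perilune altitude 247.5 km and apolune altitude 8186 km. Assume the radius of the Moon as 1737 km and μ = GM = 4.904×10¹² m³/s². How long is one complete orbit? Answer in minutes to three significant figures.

r_p = 1737 + 247.5 = 1984.5 km = 1.9845×10⁶ m.
r_a = 1737 + 8186 = 9923.0 km = 9.9230×10⁶ m.
Semi-major axis a = (r_p + r_a)/2 = (1984.5 + 9923.0)/2 = 5953.8 km = 5.954×10⁶ m.
By Kepler's third law T = 2π√(a³/μ) = 2π × 6.560×10³ = 4.122×10⁴ s.
= 687.0 minutes.

T ≈ 687 minutes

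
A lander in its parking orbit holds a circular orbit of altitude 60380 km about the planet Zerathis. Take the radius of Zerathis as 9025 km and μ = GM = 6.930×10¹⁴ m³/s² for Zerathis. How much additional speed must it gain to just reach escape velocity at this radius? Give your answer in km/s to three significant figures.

r = 9025 + 60380 = 69405 km = 6.9405×10⁷ m.
Circular speed v_c = √(μ/r) = 3160 m/s.
Escape speed v_esc = √(2μ/r) = √2 × v_c = 4469 m/s.
Δv = v_esc − v_c = 1309 m/s = 1.309 km/s.

Δv ≈ 1.31 km/s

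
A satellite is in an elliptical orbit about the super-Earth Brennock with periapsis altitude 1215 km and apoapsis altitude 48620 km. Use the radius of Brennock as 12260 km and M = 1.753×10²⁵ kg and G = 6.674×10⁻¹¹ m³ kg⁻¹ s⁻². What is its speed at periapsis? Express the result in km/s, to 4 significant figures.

μ = GM = 6.674×10⁻¹¹ × 1.753×10²⁵ = 1.170×10¹⁵ m³/s².
r_p = 12260 + 1215 = 13475 km = 1.3475×10⁷ m.
r_a = 12260 + 48620 = 60880 km = 6.0880×10⁷ m.
Semi-major axis a = (r_p + r_a)/2 = 37178 km = 3.718×10⁷ m.
Vis-viva: v² = μ(2/r − 1/a) = 1.170×10¹⁵ × (1.484×10⁻⁷ − 2.690×10⁻⁸) = 1.422×10⁸ m²/s².
v = 11920 m/s = 11.92 km/s.

v ≈ 11.92 km/s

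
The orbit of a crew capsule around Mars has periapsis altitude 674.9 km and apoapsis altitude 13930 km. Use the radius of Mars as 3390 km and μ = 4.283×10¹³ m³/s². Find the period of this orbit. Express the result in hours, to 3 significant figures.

T ≈ 9.32 hours

r_p = 3390 + 674.9 = 4064.9 km = 4.0649×10⁶ m.
r_a = 3390 + 13930 = 17320 km = 1.7320×10⁷ m.
Semi-major axis a = (r_p + r_a)/2 = (4064.9 + 17320)/2 = 10692 km = 1.069×10⁷ m.
By Kepler's third law T = 2π√(a³/μ) = 2π × 5.342×10³ = 3.357×10⁴ s.
= 9.324 hours.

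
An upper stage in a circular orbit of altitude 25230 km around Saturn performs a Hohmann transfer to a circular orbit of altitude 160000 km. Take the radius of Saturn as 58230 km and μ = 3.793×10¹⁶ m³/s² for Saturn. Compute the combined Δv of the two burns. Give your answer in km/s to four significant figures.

Δv_total ≈ 7.700 km/s

r₁ = 58230 + 25230 = 83460 km = 8.3460×10⁷ m.
r₂ = 58230 + 160000 = 218230 km = 2.1823×10⁸ m.
Transfer ellipse a_t = (r₁ + r₂)/2 = 1.508×10⁸ m.
At r₁: circular v_c1 = √(μ/r₁) = 21320 m/s; transfer-perikrone v_p = √[μ(2/r₁ − 1/a_t)] = 25640 m/s.
Δv₁ = v_p − v_c1 = 4323 m/s.
At r₂: circular v_c2 = √(μ/r₂) = 13180 m/s; transfer-apokrone v_a = √[μ(2/r₂ − 1/a_t)] = 9806 m/s.
Δv₂ = v_c2 − v_a = 3377 m/s.
Total Δv = Δv₁ + Δv₂ = 7700 m/s = 7.700 km/s.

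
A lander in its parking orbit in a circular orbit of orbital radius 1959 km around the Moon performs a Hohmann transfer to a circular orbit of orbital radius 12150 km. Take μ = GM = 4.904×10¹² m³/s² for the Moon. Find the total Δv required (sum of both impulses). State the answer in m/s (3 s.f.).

r₁ = 1959 km = 1.959×10⁶ m.
r₂ = 12150 km = 1.215×10⁷ m.
Transfer ellipse a_t = (r₁ + r₂)/2 = 7.054×10⁶ m.
At r₁: circular v_c1 = √(μ/r₁) = 1582 m/s; transfer-perilune v_p = √[μ(2/r₁ − 1/a_t)] = 2076 m/s.
Δv₁ = v_p − v_c1 = 494.2 m/s.
At r₂: circular v_c2 = √(μ/r₂) = 635.3 m/s; transfer-apolune v_a = √[μ(2/r₂ − 1/a_t)] = 334.8 m/s.
Δv₂ = v_c2 − v_a = 300.5 m/s.
Total Δv = Δv₁ + Δv₂ = 794.7 m/s.

Δv_total ≈ 795 m/s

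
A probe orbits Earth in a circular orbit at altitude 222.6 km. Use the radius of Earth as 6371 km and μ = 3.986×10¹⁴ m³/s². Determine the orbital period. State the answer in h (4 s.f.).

T ≈ 1.480 h

r = 6371 + 222.6 = 6593.6 km = 6.5936×10⁶ m.
Kepler's third law: T = 2π√(r³/μ) = 2π√((6.594×10⁶)³ / 3.986×10¹⁴).
r³/μ = 7.192×10⁵ s², so T = 2π × 8.480×10² = 5.328×10³ s.
Converting: 5.328×10³ s ÷ 3600 = 1.480 h.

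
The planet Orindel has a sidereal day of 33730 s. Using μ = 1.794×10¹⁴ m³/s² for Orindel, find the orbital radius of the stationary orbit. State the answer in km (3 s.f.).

r_sync ≈ 17300 km

A synchronous orbit has period T, so by Kepler's third law a = (μT²/4π²)^(1/3).
μT²/4π² = 1.794×10¹⁴ × (3.373×10⁴)² / 39.48 = 5.170×10²¹ m³.
a = 1.729×10⁷ m = 17291 km.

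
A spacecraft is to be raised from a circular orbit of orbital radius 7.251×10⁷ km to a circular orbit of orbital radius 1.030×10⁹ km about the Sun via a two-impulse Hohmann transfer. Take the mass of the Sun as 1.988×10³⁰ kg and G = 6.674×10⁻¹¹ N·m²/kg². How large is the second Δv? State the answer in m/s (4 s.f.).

Δv ≈ 7233 m/s

μ = GM = 6.674×10⁻¹¹ × 1.988×10³⁰ = 1.327×10²⁰ m³/s².
r₁ = 7.251×10⁷ km = 7.251×10¹⁰ m.
r₂ = 1.030×10⁹ km = 1.030×10¹² m.
Transfer ellipse a_t = (r₁ + r₂)/2 = 5.513×10¹¹ m.
At r₁: circular v_c1 = √(μ/r₁) = 42780 m/s; transfer-perihelion v_p = √[μ(2/r₁ − 1/a_t)] = 58470 m/s.
At r₂: circular v_c2 = √(μ/r₂) = 11350 m/s; transfer-aphelion v_a = √[μ(2/r₂ − 1/a_t)] = 4116 m/s.
Δv₂ = v_c2 − v_a = 7233 m/s.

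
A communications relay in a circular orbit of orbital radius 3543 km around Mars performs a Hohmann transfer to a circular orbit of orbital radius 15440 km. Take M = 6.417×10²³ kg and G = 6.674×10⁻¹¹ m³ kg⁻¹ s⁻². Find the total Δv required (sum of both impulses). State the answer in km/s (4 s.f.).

μ = GM = 6.674×10⁻¹¹ × 6.417×10²³ = 4.283×10¹³ m³/s².
r₁ = 3543 km = 3.543×10⁶ m.
r₂ = 15440 km = 1.544×10⁷ m.
Transfer ellipse a_t = (r₁ + r₂)/2 = 9.492×10⁶ m.
At r₁: circular v_c1 = √(μ/r₁) = 3477 m/s; transfer-periapsis v_p = √[μ(2/r₁ − 1/a_t)] = 4434 m/s.
Δv₁ = v_p − v_c1 = 957.6 m/s.
At r₂: circular v_c2 = √(μ/r₂) = 1665 m/s; transfer-apoapsis v_a = √[μ(2/r₂ − 1/a_t)] = 1018 m/s.
Δv₂ = v_c2 − v_a = 647.9 m/s.
Total Δv = Δv₁ + Δv₂ = 1606 m/s = 1.606 km/s.

Δv_total ≈ 1.606 km/s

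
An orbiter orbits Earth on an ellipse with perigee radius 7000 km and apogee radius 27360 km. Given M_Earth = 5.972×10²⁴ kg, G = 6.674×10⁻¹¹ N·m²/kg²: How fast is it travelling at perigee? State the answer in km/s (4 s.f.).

μ = GM = 6.674×10⁻¹¹ × 5.972×10²⁴ = 3.986×10¹⁴ m³/s².
Semi-major axis a = (r_p + r_a)/2 = 17180 km = 1.718×10⁷ m.
Vis-viva: v² = μ(2/r − 1/a) = 3.986×10¹⁴ × (2.857×10⁻⁷ − 5.821×10⁻⁸) = 9.068×10⁷ m²/s².
v = 9522 m/s = 9.522 km/s.

v ≈ 9.522 km/s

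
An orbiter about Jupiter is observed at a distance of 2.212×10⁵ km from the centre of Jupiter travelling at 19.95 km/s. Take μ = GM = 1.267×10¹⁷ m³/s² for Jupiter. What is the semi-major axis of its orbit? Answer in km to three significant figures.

r = 2.212×10⁸ m.
Specific orbital energy ε = v²/2 − μ/r = (19950)²/2 − 1.267×10¹⁷/2.212×10⁸ = -3.738×10⁸ J/kg.
Since ε = −μ/(2a), a = −μ/(2ε) = 1.695×10⁸ m = 1.6948×10⁵ km.

a ≈ 1.69×10⁵ km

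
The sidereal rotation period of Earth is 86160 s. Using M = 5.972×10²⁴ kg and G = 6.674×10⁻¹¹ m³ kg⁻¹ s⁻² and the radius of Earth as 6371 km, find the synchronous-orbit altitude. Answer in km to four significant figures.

h_sync ≈ 35790 km

μ = GM = 6.674×10⁻¹¹ × 5.972×10²⁴ = 3.986×10¹⁴ m³/s².
A synchronous orbit has period T, so by Kepler's third law a = (μT²/4π²)^(1/3).
μT²/4π² = 3.986×10¹⁴ × (8.616×10⁴)² / 39.48 = 7.495×10²² m³.
a = 4.216×10⁷ m = 42162 km.
Altitude h = a − R = 42162 − 6371 = 35791 km.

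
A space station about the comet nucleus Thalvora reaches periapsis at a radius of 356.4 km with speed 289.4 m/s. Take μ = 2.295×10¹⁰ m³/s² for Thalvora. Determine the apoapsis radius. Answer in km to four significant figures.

r_p = 3.564×10⁵ m.
Specific energy ε = v²/2 − μ/r = -2.252×10⁴ J/kg, so a = −μ/(2ε) = 5.096×10⁵ m.
The apsides satisfy r_p + r_a = 2a, so the apoapsis radius is 2a − r_p = 6.628×10⁵ m = 662.80 km.

apoapsis radius ≈ 662.8 km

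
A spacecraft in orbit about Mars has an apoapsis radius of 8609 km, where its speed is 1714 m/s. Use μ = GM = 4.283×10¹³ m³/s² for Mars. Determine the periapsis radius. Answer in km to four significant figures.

periapsis radius ≈ 3607 km

r_a = 8.609×10⁶ m.
Specific energy ε = v²/2 − μ/r = -3.506×10⁶ J/kg, so a = −μ/(2ε) = 6.108×10⁶ m.
The apsides satisfy r_p + r_a = 2a, so the periapsis radius is 2a − r_a = 3.607×10⁶ m = 3606.8 km.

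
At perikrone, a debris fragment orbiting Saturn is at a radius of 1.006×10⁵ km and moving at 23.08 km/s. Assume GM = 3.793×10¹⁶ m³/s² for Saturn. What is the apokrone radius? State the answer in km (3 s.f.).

r_p = 1.006×10⁸ m.
Specific energy ε = v²/2 − μ/r = -1.107×10⁸ J/kg, so a = −μ/(2ε) = 1.713×10⁸ m.
The apsides satisfy r_p + r_a = 2a, so the apokrone radius is 2a − r_p = 2.421×10⁸ m = 2.4205×10⁵ km.

apokrone radius ≈ 2.42×10⁵ km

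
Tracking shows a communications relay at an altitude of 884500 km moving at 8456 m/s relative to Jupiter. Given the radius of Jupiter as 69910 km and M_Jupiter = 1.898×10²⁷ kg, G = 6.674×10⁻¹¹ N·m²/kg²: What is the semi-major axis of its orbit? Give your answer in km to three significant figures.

μ = GM = 6.674×10⁻¹¹ × 1.898×10²⁷ = 1.267×10¹⁷ m³/s².
r = 69910 + 884500 = 9.5441×10⁵ km = 9.544×10⁸ m.
Vis-viva rearranged: 1/a = 2/r − v²/μ = 2.096×10⁻⁹ − 5.645×10⁻¹⁰ = 1.531×10⁻⁹ m⁻¹.
a = 6.531×10⁸ m = 6.5314×10⁵ km.

a ≈ 6.53×10⁵ km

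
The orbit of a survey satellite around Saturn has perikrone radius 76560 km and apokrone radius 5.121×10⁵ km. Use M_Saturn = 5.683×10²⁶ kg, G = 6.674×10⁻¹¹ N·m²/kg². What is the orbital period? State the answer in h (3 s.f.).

T ≈ 45.3 h

μ = GM = 6.674×10⁻¹¹ × 5.683×10²⁶ = 3.793×10¹⁶ m³/s².
Semi-major axis a = (r_p + r_a)/2 = (76560 + 5.1210×10⁵)/2 = 2.9433×10⁵ km = 2.943×10⁸ m.
By Kepler's third law T = 2π√(a³/μ) = 2π × 2.593×10⁴ = 1.629×10⁵ s.
= 45.25 h.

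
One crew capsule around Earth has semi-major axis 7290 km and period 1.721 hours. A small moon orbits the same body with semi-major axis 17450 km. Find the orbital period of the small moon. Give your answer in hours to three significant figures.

Kepler's third law: T² ∝ a³, so T₂ = T₁ (a₂/a₁)^(3/2).
a₂/a₁ = 2.394, (a₂/a₁)^(3/2) = 3.703.
T₂ = 1.721 × 3.703 = 6.374 hours.

T₂ ≈ 6.37 hours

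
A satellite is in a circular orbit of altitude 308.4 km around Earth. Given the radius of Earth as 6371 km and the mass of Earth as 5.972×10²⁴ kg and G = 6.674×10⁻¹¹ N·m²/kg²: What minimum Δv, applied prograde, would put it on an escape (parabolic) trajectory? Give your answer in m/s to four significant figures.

μ = GM = 6.674×10⁻¹¹ × 5.972×10²⁴ = 3.986×10¹⁴ m³/s².
r = 6371 + 308.4 = 6679.4 km = 6.6794×10⁶ m.
Circular speed v_c = √(μ/r) = 7725 m/s.
Escape speed v_esc = √(2μ/r) = √2 × v_c = 10920 m/s.
Δv = v_esc − v_c = 3200 m/s.

Δv ≈ 3200 m/s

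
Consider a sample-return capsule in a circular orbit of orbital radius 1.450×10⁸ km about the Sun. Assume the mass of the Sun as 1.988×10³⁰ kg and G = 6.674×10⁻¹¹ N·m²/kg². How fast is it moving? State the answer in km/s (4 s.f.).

v ≈ 30.25 km/s

μ = GM = 6.674×10⁻¹¹ × 1.988×10³⁰ = 1.327×10²⁰ m³/s².
r = 1.450×10⁸ km = 1.450×10¹¹ m.
For a circular orbit v = √(μ/r) = √(1.327×10²⁰ / 1.450×10¹¹) = √(9.150×10⁸) = 30250 m/s.
That is 30.25 km/s.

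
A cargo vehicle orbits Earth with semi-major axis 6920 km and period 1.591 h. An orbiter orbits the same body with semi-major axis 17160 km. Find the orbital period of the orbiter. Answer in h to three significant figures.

T₂ ≈ 6.21 h

Kepler's third law: T² ∝ a³, so T₂ = T₁ (a₂/a₁)^(3/2).
a₂/a₁ = 2.480, (a₂/a₁)^(3/2) = 3.905.
T₂ = 1.591 × 3.905 = 6.213 h.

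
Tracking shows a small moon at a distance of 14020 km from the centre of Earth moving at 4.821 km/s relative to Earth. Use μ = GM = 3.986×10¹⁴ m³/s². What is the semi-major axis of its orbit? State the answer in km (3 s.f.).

a ≈ 11900 km

r = 1.402×10⁷ m.
Specific orbital energy ε = v²/2 − μ/r = (4821)²/2 − 3.986×10¹⁴/1.402×10⁷ = -1.681×10⁷ J/kg.
Since ε = −μ/(2a), a = −μ/(2ε) = 1.186×10⁷ m = 11856 km.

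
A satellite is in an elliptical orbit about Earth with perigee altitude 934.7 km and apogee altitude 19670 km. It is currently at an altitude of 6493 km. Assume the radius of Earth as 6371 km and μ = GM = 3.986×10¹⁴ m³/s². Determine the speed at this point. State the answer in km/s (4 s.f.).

r_p = 6371 + 934.7 = 7305.7 km = 7.3057×10⁶ m.
r_a = 6371 + 19670 = 26041 km = 2.6041×10⁷ m.
r = 6371 + 6493 = 12864 km = 1.286×10⁷ m.
Semi-major axis a = (r_p + r_a)/2 = 16673 km = 1.667×10⁷ m.
Vis-viva: v² = μ(2/r − 1/a) = 3.986×10¹⁴ × (1.555×10⁻⁷ − 5.998×10⁻⁸) = 3.806×10⁷ m²/s².
v = 6170 m/s = 6.170 km/s.

v ≈ 6.170 km/s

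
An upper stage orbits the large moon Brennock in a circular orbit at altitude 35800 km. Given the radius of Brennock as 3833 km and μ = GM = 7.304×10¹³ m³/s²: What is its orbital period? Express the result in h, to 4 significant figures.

r = 3833 + 35800 = 39633 km = 3.9633×10⁷ m.
Kepler's third law: T = 2π√(r³/μ) = 2π√((3.963×10⁷)³ / 7.304×10¹³).
r³/μ = 8.523×10⁸ s², so T = 2π × 2.919×10⁴ = 1.834×10⁵ s.
Converting: 1.834×10⁵ s ÷ 3600 = 50.95 h.

T ≈ 50.95 h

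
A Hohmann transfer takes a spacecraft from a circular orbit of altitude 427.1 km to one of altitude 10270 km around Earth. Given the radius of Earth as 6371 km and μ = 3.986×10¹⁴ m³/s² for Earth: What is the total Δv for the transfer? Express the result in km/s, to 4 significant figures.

r₁ = 6371 + 427.1 = 6798.1 km = 6.7981×10⁶ m.
r₂ = 6371 + 10270 = 16641 km = 1.6641×10⁷ m.
Transfer ellipse a_t = (r₁ + r₂)/2 = 1.172×10⁷ m.
At r₁: circular v_c1 = √(μ/r₁) = 7657 m/s; transfer-perigee v_p = √[μ(2/r₁ − 1/a_t)] = 9125 m/s.
Δv₁ = v_p − v_c1 = 1467 m/s.
At r₂: circular v_c2 = √(μ/r₂) = 4894 m/s; transfer-apogee v_a = √[μ(2/r₂ − 1/a_t)] = 3727 m/s.
Δv₂ = v_c2 − v_a = 1167 m/s.
Total Δv = Δv₁ + Δv₂ = 2634 m/s = 2.634 km/s.

Δv_total ≈ 2.634 km/s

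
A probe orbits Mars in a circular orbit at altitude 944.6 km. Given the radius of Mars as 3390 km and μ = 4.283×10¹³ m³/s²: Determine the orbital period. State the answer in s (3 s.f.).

T ≈ 8660 s

r = 3390 + 944.6 = 4334.6 km = 4.3346×10⁶ m.
Kepler's third law: T = 2π√(r³/μ) = 2π√((4.335×10⁶)³ / 4.283×10¹³).
r³/μ = 1.902×10⁶ s², so T = 2π × 1.379×10³ = 8.664×10³ s.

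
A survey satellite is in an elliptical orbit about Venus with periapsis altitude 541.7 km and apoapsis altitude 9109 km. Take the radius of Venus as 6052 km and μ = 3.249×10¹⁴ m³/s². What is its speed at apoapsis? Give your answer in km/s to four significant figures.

v ≈ 3.604 km/s

r_p = 6052 + 541.7 = 6593.7 km = 6.5937×10⁶ m.
r_a = 6052 + 9109 = 15161 km = 1.5161×10⁷ m.
Semi-major axis a = (r_p + r_a)/2 = 10877 km = 1.088×10⁷ m.
Vis-viva: v² = μ(2/r − 1/a) = 3.249×10¹⁴ × (1.319×10⁻⁷ − 9.193×10⁻⁸) = 1.299×10⁷ m²/s².
v = 3604 m/s = 3.604 km/s.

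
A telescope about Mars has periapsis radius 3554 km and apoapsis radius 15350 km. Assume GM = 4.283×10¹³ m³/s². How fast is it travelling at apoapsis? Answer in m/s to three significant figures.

v ≈ 1020 m/s

Semi-major axis a = (r_p + r_a)/2 = 9452.0 km = 9.452×10⁶ m.
Vis-viva: v² = μ(2/r − 1/a) = 4.283×10¹³ × (1.303×10⁻⁷ − 1.058×10⁻⁷) = 1.049×10⁶ m²/s².
v = 1024 m/s.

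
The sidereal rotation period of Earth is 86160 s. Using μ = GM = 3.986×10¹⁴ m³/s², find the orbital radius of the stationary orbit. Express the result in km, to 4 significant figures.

A synchronous orbit has period T, so by Kepler's third law a = (μT²/4π²)^(1/3).
μT²/4π² = 3.986×10¹⁴ × (8.616×10⁴)² / 39.48 = 7.495×10²² m³.
a = 4.216×10⁷ m = 42163 km.

r_sync ≈ 42160 km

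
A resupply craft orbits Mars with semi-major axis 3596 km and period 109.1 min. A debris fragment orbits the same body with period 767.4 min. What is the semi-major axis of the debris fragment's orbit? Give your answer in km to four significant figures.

Kepler's third law: a³ ∝ T², so a₂ = a₁ (T₂/T₁)^(2/3).
T₂/T₁ = 7.034, (T₂/T₁)^(2/3) = 3.671.
a₂ = 3596 × 3.671 = 13200 km.

a₂ ≈ 13200 km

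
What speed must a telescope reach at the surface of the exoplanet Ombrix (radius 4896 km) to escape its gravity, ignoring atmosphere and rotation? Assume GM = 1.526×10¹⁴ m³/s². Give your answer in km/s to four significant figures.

r = R = 4.896×10⁶ m.
Escape speed v_esc = √(2μ/r) = √(2 × 1.526×10¹⁴ / 4.896×10⁶) = √(6.234×10⁷) = 7895 m/s.
= 7.895 km/s.

v_esc ≈ 7.895 km/s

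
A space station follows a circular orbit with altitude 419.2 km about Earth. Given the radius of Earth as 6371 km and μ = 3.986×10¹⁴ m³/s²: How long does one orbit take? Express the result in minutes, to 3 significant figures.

r = 6371 + 419.2 = 6790.2 km = 6.7902×10⁶ m.
Kepler's third law: T = 2π√(r³/μ) = 2π√((6.790×10⁶)³ / 3.986×10¹⁴).
r³/μ = 7.854×10⁵ s², so T = 2π × 8.862×10² = 5.568×10³ s.
Converting: 5.568×10³ s ÷ 60.00 = 92.81 minutes.

T ≈ 92.8 minutes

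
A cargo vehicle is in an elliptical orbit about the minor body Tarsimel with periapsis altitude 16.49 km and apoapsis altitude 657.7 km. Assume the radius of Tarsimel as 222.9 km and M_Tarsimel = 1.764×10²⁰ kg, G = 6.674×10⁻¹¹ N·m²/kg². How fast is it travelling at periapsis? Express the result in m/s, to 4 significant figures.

v ≈ 278.1 m/s

μ = GM = 6.674×10⁻¹¹ × 1.764×10²⁰ = 1.177×10¹⁰ m³/s².
r_p = 222.9 + 16.49 = 239.39 km = 2.3939×10⁵ m.
r_a = 222.9 + 657.7 = 880.60 km = 8.8060×10⁵ m.
Semi-major axis a = (r_p + r_a)/2 = 560.00 km = 5.600×10⁵ m.
Vis-viva: v² = μ(2/r − 1/a) = 1.177×10¹⁰ × (8.355×10⁻⁶ − 1.786×10⁻⁶) = 7.733×10⁴ m²/s².
v = 278.1 m/s.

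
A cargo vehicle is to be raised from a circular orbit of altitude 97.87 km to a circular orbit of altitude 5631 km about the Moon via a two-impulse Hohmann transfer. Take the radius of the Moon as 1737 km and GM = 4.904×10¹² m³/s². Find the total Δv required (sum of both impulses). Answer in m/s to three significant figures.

Δv_total ≈ 735 m/s

r₁ = 1737 + 97.87 = 1834.9 km = 1.8349×10⁶ m.
r₂ = 1737 + 5631 = 7368.0 km = 7.3680×10⁶ m.
Transfer ellipse a_t = (r₁ + r₂)/2 = 4.601×10⁶ m.
At r₁: circular v_c1 = √(μ/r₁) = 1635 m/s; transfer-perilune v_p = √[μ(2/r₁ − 1/a_t)] = 2069 m/s.
Δv₁ = v_p − v_c1 = 433.9 m/s.
At r₂: circular v_c2 = √(μ/r₂) = 815.8 m/s; transfer-apolune v_a = √[μ(2/r₂ − 1/a_t)] = 515.2 m/s.
Δv₂ = v_c2 − v_a = 300.7 m/s.
Total Δv = Δv₁ + Δv₂ = 734.5 m/s.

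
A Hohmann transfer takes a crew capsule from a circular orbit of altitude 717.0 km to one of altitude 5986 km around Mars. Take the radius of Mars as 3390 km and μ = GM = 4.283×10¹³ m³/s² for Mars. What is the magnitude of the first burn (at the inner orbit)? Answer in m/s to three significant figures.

Δv ≈ 579 m/s

r₁ = 3390 + 717.0 = 4107.0 km = 4.1070×10⁶ m.
r₂ = 3390 + 5986 = 9376.0 km = 9.3760×10⁶ m.
Transfer ellipse a_t = (r₁ + r₂)/2 = 6.742×10⁶ m.
At r₁: circular v_c1 = √(μ/r₁) = 3229 m/s; transfer-periapsis v_p = √[μ(2/r₁ − 1/a_t)] = 3808 m/s.
Δv₁ = v_p − v_c1 = 579.1 m/s.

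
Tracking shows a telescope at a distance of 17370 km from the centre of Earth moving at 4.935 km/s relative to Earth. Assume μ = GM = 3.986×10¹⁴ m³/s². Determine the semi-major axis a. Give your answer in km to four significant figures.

r = 1.737×10⁷ m.
Vis-viva rearranged: 1/a = 2/r − v²/μ = 1.151×10⁻⁷ − 6.110×10⁻⁸ = 5.404×10⁻⁸ m⁻¹.
a = 1.850×10⁷ m = 18504 km.

a ≈ 18500 km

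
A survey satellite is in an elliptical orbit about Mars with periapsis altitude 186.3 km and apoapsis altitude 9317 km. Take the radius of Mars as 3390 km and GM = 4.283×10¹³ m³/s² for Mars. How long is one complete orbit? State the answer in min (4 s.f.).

r_p = 3390 + 186.3 = 3576.3 km = 3.5763×10⁶ m.
r_a = 3390 + 9317 = 12707 km = 1.2707×10⁷ m.
Semi-major axis a = (r_p + r_a)/2 = (3576.3 + 12707)/2 = 8141.6 km = 8.142×10⁶ m.
By Kepler's third law T = 2π√(a³/μ) = 2π × 3.550×10³ = 2.230×10⁴ s.
= 371.7 min.

T ≈ 371.7 min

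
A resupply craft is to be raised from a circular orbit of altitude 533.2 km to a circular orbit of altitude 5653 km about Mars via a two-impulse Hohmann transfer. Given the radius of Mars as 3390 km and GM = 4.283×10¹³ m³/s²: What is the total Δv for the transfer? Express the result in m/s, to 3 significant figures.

r₁ = 3390 + 533.2 = 3923.2 km = 3.9232×10⁶ m.
r₂ = 3390 + 5653 = 9043.0 km = 9.0430×10⁶ m.
Transfer ellipse a_t = (r₁ + r₂)/2 = 6.483×10⁶ m.
At r₁: circular v_c1 = √(μ/r₁) = 3304 m/s; transfer-periapsis v_p = √[μ(2/r₁ − 1/a_t)] = 3902 m/s.
Δv₁ = v_p − v_c1 = 598.2 m/s.
At r₂: circular v_c2 = √(μ/r₂) = 2176 m/s; transfer-apoapsis v_a = √[μ(2/r₂ − 1/a_t)] = 1693 m/s.
Δv₂ = v_c2 − v_a = 483.3 m/s.
Total Δv = Δv₁ + Δv₂ = 1082 m/s.

Δv_total ≈ 1080 m/s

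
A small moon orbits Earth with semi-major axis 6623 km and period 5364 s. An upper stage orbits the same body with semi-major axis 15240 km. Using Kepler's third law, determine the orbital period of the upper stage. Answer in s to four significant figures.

T₂ ≈ 18720 s

Kepler's third law: T² ∝ a³, so T₂ = T₁ (a₂/a₁)^(3/2).
a₂/a₁ = 2.301, (a₂/a₁)^(3/2) = 3.491.
T₂ = 5364 × 3.491 = 18720 s.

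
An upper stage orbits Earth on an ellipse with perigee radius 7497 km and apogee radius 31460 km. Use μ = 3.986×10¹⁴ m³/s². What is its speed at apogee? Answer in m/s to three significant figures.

v ≈ 2210 m/s

Semi-major axis a = (r_p + r_a)/2 = 19478 km = 1.948×10⁷ m.
Vis-viva: v² = μ(2/r − 1/a) = 3.986×10¹⁴ × (6.357×10⁻⁸ − 5.134×10⁻⁸) = 4.877×10⁶ m²/s².
v = 2208 m/s.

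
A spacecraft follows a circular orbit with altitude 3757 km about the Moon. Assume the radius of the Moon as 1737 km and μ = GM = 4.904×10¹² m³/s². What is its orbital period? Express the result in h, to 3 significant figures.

r = 1737 + 3757 = 5494.0 km = 5.4940×10⁶ m.
Kepler's third law: T = 2π√(r³/μ) = 2π√((5.494×10⁶)³ / 4.904×10¹²).
r³/μ = 3.382×10⁷ s², so T = 2π × 5.815×10³ = 3.654×10⁴ s.
Converting: 3.654×10⁴ s ÷ 3600 = 10.15 h.

T ≈ 10.1 h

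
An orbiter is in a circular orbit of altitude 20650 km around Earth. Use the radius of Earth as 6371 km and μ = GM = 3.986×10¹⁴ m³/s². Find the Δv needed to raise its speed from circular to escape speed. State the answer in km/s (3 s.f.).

Δv ≈ 1.59 km/s

r = 6371 + 20650 = 27021 km = 2.7021×10⁷ m.
Circular speed v_c = √(μ/r) = 3841 m/s.
Escape speed v_esc = √(2μ/r) = √2 × v_c = 5432 m/s.
Δv = v_esc − v_c = 1591 m/s = 1.591 km/s.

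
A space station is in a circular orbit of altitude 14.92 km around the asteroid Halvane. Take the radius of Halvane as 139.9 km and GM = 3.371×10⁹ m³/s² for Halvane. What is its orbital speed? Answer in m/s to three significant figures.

v ≈ 148 m/s

r = 139.9 + 14.92 = 154.82 km = 1.5482×10⁵ m.
For a circular orbit v = √(μ/r) = √(3.371×10⁹ / 1.548×10⁵) = √(2.177×10⁴) = 147.6 m/s.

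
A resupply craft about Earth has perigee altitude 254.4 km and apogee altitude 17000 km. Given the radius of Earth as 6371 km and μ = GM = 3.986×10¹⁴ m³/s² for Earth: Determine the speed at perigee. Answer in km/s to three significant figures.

v ≈ 9.68 km/s

r_p = 6371 + 254.4 = 6625.4 km = 6.6254×10⁶ m.
r_a = 6371 + 17000 = 23371 km = 2.3371×10⁷ m.
Semi-major axis a = (r_p + r_a)/2 = 14998 km = 1.500×10⁷ m.
Vis-viva: v² = μ(2/r − 1/a) = 3.986×10¹⁴ × (3.019×10⁻⁷ − 6.667×10⁻⁸) = 9.375×10⁷ m²/s².
v = 9682 m/s = 9.682 km/s.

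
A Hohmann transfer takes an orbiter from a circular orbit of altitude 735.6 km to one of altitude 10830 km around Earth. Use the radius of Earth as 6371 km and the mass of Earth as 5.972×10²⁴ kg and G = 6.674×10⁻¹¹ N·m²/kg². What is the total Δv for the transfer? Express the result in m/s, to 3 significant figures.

Δv_total ≈ 2550 m/s

μ = GM = 6.674×10⁻¹¹ × 5.972×10²⁴ = 3.986×10¹⁴ m³/s².
r₁ = 6371 + 735.6 = 7106.6 km = 7.1066×10⁶ m.
r₂ = 6371 + 10830 = 17201 km = 1.7201×10⁷ m.
Transfer ellipse a_t = (r₁ + r₂)/2 = 1.215×10⁷ m.
At r₁: circular v_c1 = √(μ/r₁) = 7489 m/s; transfer-perigee v_p = √[μ(2/r₁ − 1/a_t)] = 8909 m/s.
Δv₁ = v_p − v_c1 = 1420 m/s.
At r₂: circular v_c2 = √(μ/r₂) = 4814 m/s; transfer-apogee v_a = √[μ(2/r₂ − 1/a_t)] = 3681 m/s.
Δv₂ = v_c2 − v_a = 1133 m/s.
Total Δv = Δv₁ + Δv₂ = 2553 m/s.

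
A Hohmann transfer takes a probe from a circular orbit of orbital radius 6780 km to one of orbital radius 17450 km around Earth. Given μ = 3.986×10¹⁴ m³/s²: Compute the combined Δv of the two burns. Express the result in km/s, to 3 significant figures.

Δv_total ≈ 2.74 km/s

r₁ = 6780 km = 6.780×10⁶ m.
r₂ = 17450 km = 1.745×10⁷ m.
Transfer ellipse a_t = (r₁ + r₂)/2 = 1.212×10⁷ m.
At r₁: circular v_c1 = √(μ/r₁) = 7668 m/s; transfer-perigee v_p = √[μ(2/r₁ − 1/a_t)] = 9202 m/s.
Δv₁ = v_p − v_c1 = 1535 m/s.
At r₂: circular v_c2 = √(μ/r₂) = 4779 m/s; transfer-apogee v_a = √[μ(2/r₂ − 1/a_t)] = 3575 m/s.
Δv₂ = v_c2 − v_a = 1204 m/s.
Total Δv = Δv₁ + Δv₂ = 2739 m/s = 2.739 km/s.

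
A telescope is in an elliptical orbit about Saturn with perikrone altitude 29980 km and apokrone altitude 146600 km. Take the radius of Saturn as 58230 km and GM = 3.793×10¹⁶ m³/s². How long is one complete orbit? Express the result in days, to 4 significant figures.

T ≈ 0.6622 days

r_p = 58230 + 29980 = 88210 km = 8.8210×10⁷ m.
r_a = 58230 + 146600 = 204830 km = 2.0483×10⁸ m.
Semi-major axis a = (r_p + r_a)/2 = (88210 + 2.0483×10⁵)/2 = 1.4652×10⁵ km = 1.465×10⁸ m.
By Kepler's third law T = 2π√(a³/μ) = 2π × 9.107×10³ = 5.722×10⁴ s.
= 0.6622 days.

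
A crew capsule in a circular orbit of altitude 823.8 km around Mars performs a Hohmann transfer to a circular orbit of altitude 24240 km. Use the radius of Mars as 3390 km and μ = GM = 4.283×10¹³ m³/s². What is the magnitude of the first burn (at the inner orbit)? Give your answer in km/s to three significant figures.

Δv ≈ 1.01 km/s

r₁ = 3390 + 823.8 = 4213.8 km = 4.2138×10⁶ m.
r₂ = 3390 + 24240 = 27630 km = 2.7630×10⁷ m.
Transfer ellipse a_t = (r₁ + r₂)/2 = 1.592×10⁷ m.
At r₁: circular v_c1 = √(μ/r₁) = 3188 m/s; transfer-periapsis v_p = √[μ(2/r₁ − 1/a_t)] = 4200 m/s.
Δv₁ = v_p − v_c1 = 1012 m/s.
= 1.012 km/s.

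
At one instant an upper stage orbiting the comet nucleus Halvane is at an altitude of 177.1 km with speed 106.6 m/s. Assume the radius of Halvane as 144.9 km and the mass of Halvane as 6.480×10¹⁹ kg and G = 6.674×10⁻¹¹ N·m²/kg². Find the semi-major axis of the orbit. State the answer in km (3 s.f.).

μ = GM = 6.674×10⁻¹¹ × 6.480×10¹⁹ = 4.325×10⁹ m³/s².
r = 144.9 + 177.1 = 322.00 km = 3.220×10⁵ m.
Vis-viva rearranged: 1/a = 2/r − v²/μ = 6.211×10⁻⁶ − 2.628×10⁻⁶ = 3.584×10⁻⁶ m⁻¹.
a = 2.790×10⁵ m = 279.05 km.

a ≈ 279 km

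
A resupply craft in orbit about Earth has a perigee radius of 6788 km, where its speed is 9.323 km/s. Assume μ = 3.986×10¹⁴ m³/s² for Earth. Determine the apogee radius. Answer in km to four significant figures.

apogee radius ≈ 19330 km

r_p = 6.788×10⁶ m.
Specific energy ε = v²/2 − μ/r = -1.526×10⁷ J/kg, so a = −μ/(2ε) = 1.306×10⁷ m.
The apsides satisfy r_p + r_a = 2a, so the apogee radius is 2a − r_p = 1.933×10⁷ m = 19329 km.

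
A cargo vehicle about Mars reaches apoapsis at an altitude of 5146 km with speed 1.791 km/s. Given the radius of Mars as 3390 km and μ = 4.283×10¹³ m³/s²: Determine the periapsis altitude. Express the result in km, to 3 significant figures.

periapsis altitude ≈ 620 km

r_a = 3390 + 5146 = 8536.0 km = 8.536×10⁶ m.
Specific energy ε = v²/2 − μ/r = -3.414×10⁶ J/kg, so a = −μ/(2ε) = 6.273×10⁶ m.
The apsides satisfy r_p + r_a = 2a, so the periapsis radius is 2a − r_a = 4.010×10⁶ m = 4010.4 km.
Periapsis altitude = 4010.4 − 3390 = 620.39 km.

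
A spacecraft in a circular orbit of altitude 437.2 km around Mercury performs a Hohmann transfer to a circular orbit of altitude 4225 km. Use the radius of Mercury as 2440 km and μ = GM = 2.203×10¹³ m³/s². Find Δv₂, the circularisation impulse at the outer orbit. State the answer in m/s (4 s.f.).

r₁ = 2440 + 437.2 = 2877.2 km = 2.8772×10⁶ m.
r₂ = 2440 + 4225 = 6665.0 km = 6.6650×10⁶ m.
Transfer ellipse a_t = (r₁ + r₂)/2 = 4.771×10⁶ m.
At r₁: circular v_c1 = √(μ/r₁) = 2767 m/s; transfer-periherm v_p = √[μ(2/r₁ − 1/a_t)] = 3270 m/s.
At r₂: circular v_c2 = √(μ/r₂) = 1818 m/s; transfer-apoherm v_a = √[μ(2/r₂ − 1/a_t)] = 1412 m/s.
Δv₂ = v_c2 − v_a = 406.2 m/s.

Δv ≈ 406.2 m/s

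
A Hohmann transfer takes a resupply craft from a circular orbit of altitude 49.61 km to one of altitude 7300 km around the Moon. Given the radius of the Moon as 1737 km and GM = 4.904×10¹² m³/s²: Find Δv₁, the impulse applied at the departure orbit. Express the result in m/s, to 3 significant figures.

r₁ = 1737 + 49.61 = 1786.6 km = 1.7866×10⁶ m.
r₂ = 1737 + 7300 = 9037.0 km = 9.0370×10⁶ m.
Transfer ellipse a_t = (r₁ + r₂)/2 = 5.412×10⁶ m.
At r₁: circular v_c1 = √(μ/r₁) = 1657 m/s; transfer-perilune v_p = √[μ(2/r₁ − 1/a_t)] = 2141 m/s.
Δv₁ = v_p − v_c1 = 484.2 m/s.

Δv ≈ 484 m/s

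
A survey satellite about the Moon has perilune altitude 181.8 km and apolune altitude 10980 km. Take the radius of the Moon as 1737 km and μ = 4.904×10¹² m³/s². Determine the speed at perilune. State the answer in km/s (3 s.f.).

r_p = 1737 + 181.8 = 1918.8 km = 1.9188×10⁶ m.
r_a = 1737 + 10980 = 12717 km = 1.2717×10⁷ m.
Semi-major axis a = (r_p + r_a)/2 = 7317.9 km = 7.318×10⁶ m.
Vis-viva: v² = μ(2/r − 1/a) = 4.904×10¹² × (1.042×10⁻⁶ − 1.367×10⁻⁷) = 4.441×10⁶ m²/s².
v = 2107 m/s = 2.107 km/s.

v ≈ 2.11 km/s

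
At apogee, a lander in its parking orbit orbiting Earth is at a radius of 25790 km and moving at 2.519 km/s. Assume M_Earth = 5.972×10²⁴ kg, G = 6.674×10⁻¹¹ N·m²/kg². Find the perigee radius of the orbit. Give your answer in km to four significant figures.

perigee radius ≈ 6662 km

μ = GM = 6.674×10⁻¹¹ × 5.972×10²⁴ = 3.986×10¹⁴ m³/s².
r_a = 2.579×10⁷ m.
Specific energy ε = v²/2 − μ/r = -1.228×10⁷ J/kg, so a = −μ/(2ε) = 1.623×10⁷ m.
The apsides satisfy r_p + r_a = 2a, so the perigee radius is 2a − r_a = 6.662×10⁶ m = 6662.2 km.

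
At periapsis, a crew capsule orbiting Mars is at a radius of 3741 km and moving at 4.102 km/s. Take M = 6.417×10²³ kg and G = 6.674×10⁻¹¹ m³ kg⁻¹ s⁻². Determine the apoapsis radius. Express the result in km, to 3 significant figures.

μ = GM = 6.674×10⁻¹¹ × 6.417×10²³ = 4.283×10¹³ m³/s².
r_p = 3.741×10⁶ m.
Specific energy ε = v²/2 − μ/r = -3.035×10⁶ J/kg, so a = −μ/(2ε) = 7.056×10⁶ m.
The apsides satisfy r_p + r_a = 2a, so the apoapsis radius is 2a − r_p = 1.037×10⁷ m = 10371 km.

apoapsis radius ≈ 10400 km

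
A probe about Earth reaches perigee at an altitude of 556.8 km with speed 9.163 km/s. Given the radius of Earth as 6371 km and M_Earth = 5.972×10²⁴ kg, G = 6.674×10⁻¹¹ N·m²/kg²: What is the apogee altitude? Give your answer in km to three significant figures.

apogee altitude ≈ 12300 km

μ = GM = 6.674×10⁻¹¹ × 5.972×10²⁴ = 3.986×10¹⁴ m³/s².
r_p = 6371 + 556.8 = 6927.8 km = 6.928×10⁶ m.
Specific energy ε = v²/2 − μ/r = -1.555×10⁷ J/kg, so a = −μ/(2ε) = 1.281×10⁷ m.
The apsides satisfy r_p + r_a = 2a, so the apogee radius is 2a − r_p = 1.870×10⁷ m = 18701 km.
Apogee altitude = 18701 − 6371 = 12330 km.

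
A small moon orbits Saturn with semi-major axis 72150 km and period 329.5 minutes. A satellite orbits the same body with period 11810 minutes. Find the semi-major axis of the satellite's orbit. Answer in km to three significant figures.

a₂ ≈ 7.84×10⁵ km

Kepler's third law: a³ ∝ T², so a₂ = a₁ (T₂/T₁)^(2/3).
T₂/T₁ = 35.84, (T₂/T₁)^(2/3) = 10.87.
a₂ = 72150 × 10.87 = 7.843×10⁵ km.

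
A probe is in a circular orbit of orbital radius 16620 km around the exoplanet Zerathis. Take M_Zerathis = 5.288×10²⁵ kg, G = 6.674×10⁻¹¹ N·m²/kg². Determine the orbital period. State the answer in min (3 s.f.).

T ≈ 119 min

μ = GM = 6.674×10⁻¹¹ × 5.288×10²⁵ = 3.529×10¹⁵ m³/s².
r = 16620 km = 1.662×10⁷ m.
Kepler's third law: T = 2π√(r³/μ) = 2π√((1.662×10⁷)³ / 3.529×10¹⁵).
r³/μ = 1.301×10⁶ s², so T = 2π × 1.141×10³ = 7.166×10³ s.
Converting: 7.166×10³ s ÷ 60.00 = 119.4 min.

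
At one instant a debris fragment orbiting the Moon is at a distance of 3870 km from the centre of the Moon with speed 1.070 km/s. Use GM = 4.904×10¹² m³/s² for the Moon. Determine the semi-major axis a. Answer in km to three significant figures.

r = 3.870×10⁶ m.
Specific orbital energy ε = v²/2 − μ/r = (1070)²/2 − 4.904×10¹²/3.870×10⁶ = -6.947×10⁵ J/kg.
Since ε = −μ/(2a), a = −μ/(2ε) = 3.529×10⁶ m = 3529.4 km.

a ≈ 3530 km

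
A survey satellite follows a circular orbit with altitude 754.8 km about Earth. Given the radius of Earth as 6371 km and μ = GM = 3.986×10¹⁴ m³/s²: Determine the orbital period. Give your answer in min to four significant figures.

r = 6371 + 754.8 = 7125.8 km = 7.1258×10⁶ m.
Kepler's third law: T = 2π√(r³/μ) = 2π√((7.126×10⁶)³ / 3.986×10¹⁴).
r³/μ = 9.077×10⁵ s², so T = 2π × 9.528×10² = 5.986×10³ s.
Converting: 5.986×10³ s ÷ 60.00 = 99.77 min.

T ≈ 99.77 min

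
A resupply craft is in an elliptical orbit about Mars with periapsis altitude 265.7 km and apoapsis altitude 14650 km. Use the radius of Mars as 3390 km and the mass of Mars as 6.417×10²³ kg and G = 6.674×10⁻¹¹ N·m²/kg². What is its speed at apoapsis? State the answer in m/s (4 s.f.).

v ≈ 894.4 m/s

μ = GM = 6.674×10⁻¹¹ × 6.417×10²³ = 4.283×10¹³ m³/s².
r_p = 3390 + 265.7 = 3655.7 km = 3.6557×10⁶ m.
r_a = 3390 + 14650 = 18040 km = 1.8040×10⁷ m.
Semi-major axis a = (r_p + r_a)/2 = 10848 km = 1.085×10⁷ m.
Vis-viva: v² = μ(2/r − 1/a) = 4.283×10¹³ × (1.109×10⁻⁷ − 9.218×10⁻⁸) = 8.000×10⁵ m²/s².
v = 894.4 m/s.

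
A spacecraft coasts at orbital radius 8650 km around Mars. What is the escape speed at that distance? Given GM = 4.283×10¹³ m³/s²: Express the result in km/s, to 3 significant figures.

r = 8650 km = 8.650×10⁶ m.
Escape speed v_esc = √(2μ/r) = √(2 × 4.283×10¹³ / 8.650×10⁶) = √(9.903×10⁶) = 3147 m/s.
= 3.147 km/s.

v_esc ≈ 3.15 km/s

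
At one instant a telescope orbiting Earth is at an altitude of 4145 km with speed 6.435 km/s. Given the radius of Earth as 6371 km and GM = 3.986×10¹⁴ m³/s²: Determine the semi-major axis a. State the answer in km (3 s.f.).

a ≈ 11600 km

r = 6371 + 4145 = 10516 km = 1.052×10⁷ m.
Specific orbital energy ε = v²/2 − μ/r = (6435)²/2 − 3.986×10¹⁴/1.052×10⁷ = -1.720×10⁷ J/kg.
Since ε = −μ/(2a), a = −μ/(2ε) = 1.159×10⁷ m = 11588 km.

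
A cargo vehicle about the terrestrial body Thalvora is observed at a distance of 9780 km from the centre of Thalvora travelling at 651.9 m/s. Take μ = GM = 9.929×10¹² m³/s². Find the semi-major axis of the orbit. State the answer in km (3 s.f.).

a ≈ 6180 km

r = 9.780×10⁶ m.
Specific orbital energy ε = v²/2 − μ/r = (651.9)²/2 − 9.929×10¹²/9.780×10⁶ = -8.027×10⁵ J/kg.
Since ε = −μ/(2a), a = −μ/(2ε) = 6.184×10⁶ m = 6184.4 km.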